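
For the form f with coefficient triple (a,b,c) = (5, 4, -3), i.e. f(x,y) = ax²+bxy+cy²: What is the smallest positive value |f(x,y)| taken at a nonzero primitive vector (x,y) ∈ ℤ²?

river: ρ → (-3,8,1)
river: ρ → (1,8,-3)
river: ρ → (-3,4,5)
river: ρ → (5,6,-2)
river: ρ → (-2,6,5)
river: ρ → (5,4,-3)
closes: descent 0, river 6
min |a| on river = 1

1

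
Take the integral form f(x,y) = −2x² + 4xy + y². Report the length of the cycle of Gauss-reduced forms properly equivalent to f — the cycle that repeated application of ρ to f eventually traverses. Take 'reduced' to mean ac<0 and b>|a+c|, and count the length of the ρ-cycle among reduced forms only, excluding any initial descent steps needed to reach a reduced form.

D = 24, ⌊√D⌋ = 4
river: ρ → (1,4,-2)
river: ρ → (-2,4,1)
ρ-cycle length = 2 (tail of 0 descent steps not counted)

2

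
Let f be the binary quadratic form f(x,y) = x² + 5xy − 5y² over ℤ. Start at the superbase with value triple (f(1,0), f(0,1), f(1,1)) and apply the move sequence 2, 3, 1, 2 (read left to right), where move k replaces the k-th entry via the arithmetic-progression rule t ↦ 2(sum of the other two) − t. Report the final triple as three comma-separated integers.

start (1,-5,1) = (f(1,0),f(0,1),f(1,1))
replace slot 2: 2·(1+1) − (-5) = 9 → (1,9,1)
replace slot 3: 2·(1+9) − 1 = 19 → (1,9,19)
replace slot 1: 2·(9+19) − 1 = 55 → (55,9,19)
replace slot 2: 2·(55+19) − 9 = 139 → (55,139,19)

55,139,19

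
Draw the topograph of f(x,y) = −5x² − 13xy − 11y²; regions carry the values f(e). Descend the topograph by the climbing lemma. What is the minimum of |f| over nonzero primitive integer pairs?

translate: b→3 (≡13 mod 10), so (5,13,11)→(5,3,3)
flip: (5,3,3)→(3,-3,5)
translate: b→3 (≡-3 mod 6), so (3,-3,5)→(3,3,5)
reduced (well bottom): (3,3,5) with a≤c, −a<b≤a
well minimum |f| = |-3| = 3 (negative-definite)

3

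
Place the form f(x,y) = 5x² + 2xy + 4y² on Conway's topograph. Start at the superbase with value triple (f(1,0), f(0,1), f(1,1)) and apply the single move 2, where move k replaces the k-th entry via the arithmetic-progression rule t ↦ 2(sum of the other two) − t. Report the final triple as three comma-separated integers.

start (5,4,11) = (f(1,0),f(0,1),f(1,1))
replace slot 2: 2·(5+11) − 4 = 28 → (5,28,11)

5,28,11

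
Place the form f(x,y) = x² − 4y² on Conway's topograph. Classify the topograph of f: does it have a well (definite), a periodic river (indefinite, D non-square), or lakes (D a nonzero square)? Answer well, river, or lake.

D = b²−4ac = 0² − 4·1·(-4) = 16
D = 4² is a perfect square ⇒ form factors over ℤ ⇒ lakes

lake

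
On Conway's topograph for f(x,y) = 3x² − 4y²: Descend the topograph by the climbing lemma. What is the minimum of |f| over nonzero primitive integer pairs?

descent: ρ → (-4,0,3)
descent: ρ → (3,6,-1)  [lands on river]
river: ρ → (-1,6,3)
closes: descent 2, river 2
min |a| on river = 1

1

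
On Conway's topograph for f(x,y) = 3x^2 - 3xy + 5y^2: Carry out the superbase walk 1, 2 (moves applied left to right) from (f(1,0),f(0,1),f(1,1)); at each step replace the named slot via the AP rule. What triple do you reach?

start (3,5,5) = (f(1,0),f(0,1),f(1,1))
replace slot 1: 2·(5+5) − 3 = 17 → (17,5,5)
replace slot 2: 2·(17+5) − 5 = 39 → (17,39,5)

17,39,5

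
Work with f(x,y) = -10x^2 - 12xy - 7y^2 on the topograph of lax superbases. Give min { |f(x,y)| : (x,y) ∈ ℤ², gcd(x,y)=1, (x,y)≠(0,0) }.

translate: b→-8 (≡12 mod 20), so (10,12,7)→(10,-8,5)
flip: (10,-8,5)→(5,8,10)
translate: b→-2 (≡8 mod 10), so (5,8,10)→(5,-2,7)
reduced (well bottom): (5,-2,7) with a≤c, −a<b≤a
well minimum |f| = |-5| = 5 (negative-definite)

5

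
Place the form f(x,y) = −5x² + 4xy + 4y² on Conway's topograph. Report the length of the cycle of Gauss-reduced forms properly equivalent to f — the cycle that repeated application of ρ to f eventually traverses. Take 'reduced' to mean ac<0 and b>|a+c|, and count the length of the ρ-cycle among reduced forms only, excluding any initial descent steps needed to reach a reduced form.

D = 96, ⌊√D⌋ = 9
river: ρ → (4,4,-5)
river: ρ → (-5,6,3)
river: ρ → (3,6,-5)
river: ρ → (-5,4,4)
ρ-cycle length = 4 (tail of 0 descent steps not counted)

4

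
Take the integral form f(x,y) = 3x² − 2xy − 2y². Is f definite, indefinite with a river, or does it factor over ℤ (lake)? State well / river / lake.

D = b²−4ac = (-2)² − 4·3·(-2) = 28
D > 0 non-square ⇒ indefinite ⇒ periodic river

river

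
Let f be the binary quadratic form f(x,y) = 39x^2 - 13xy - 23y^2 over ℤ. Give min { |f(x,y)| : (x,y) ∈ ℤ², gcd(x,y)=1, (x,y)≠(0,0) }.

descent: ρ → (-23,59,3)  [lands on river]
river: ρ → (3,61,-3)
river: ρ → (-3,59,23)
river: ρ → (23,33,-29)
river: ρ → (-29,25,27)
river: ρ → (27,29,-27)
river: ρ → (-27,25,29)
river: ρ → (29,33,-23)
closes: descent 1, river 8
min |a| on river = 3

3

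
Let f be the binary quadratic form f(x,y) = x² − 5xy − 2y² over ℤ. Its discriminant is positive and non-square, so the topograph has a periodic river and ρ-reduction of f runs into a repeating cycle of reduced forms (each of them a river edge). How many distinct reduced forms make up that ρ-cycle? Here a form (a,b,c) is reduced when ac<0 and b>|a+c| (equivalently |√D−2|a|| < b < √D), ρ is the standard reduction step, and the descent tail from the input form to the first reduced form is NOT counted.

D = 33, ⌊√D⌋ = 5
descent: ρ → (-2,5,1)  [lands on river]
river: ρ → (1,5,-2)
river: ρ → (-2,3,3)
river: ρ → (3,3,-2)
ρ-cycle length = 4 (tail of 1 descent step not counted)

4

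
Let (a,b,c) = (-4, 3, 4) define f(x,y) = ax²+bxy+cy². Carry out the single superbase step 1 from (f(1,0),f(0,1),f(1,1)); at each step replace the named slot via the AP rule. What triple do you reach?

start (-4,4,3) = (f(1,0),f(0,1),f(1,1))
replace slot 1: 2·(4+3) − (-4) = 18 → (18,4,3)

18,4,3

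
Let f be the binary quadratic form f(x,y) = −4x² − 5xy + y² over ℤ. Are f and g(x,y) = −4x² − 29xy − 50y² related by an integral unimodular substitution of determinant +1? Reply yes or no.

D₁ = 41, D₂ = 41
river cycle of f (length 10): (1, 5, -4), (-4, 3, 2), (2, 5, -2), (-2, 3, 4), (4, 5, -1), (-1, 5, 4), (4, 3, -2), (-2, 5, 2), (2, 3, -4), (-4, 5, 1)
river cycle of g (length 10): (-4, 3, 2), (2, 5, -2), (-2, 3, 4), (4, 5, -1), (-1, 5, 4), (4, 3, -2), (-2, 5, 2), (2, 3, -4), (-4, 5, 1), (1, 5, -4)
cycles coincide ⇒ equivalent

yes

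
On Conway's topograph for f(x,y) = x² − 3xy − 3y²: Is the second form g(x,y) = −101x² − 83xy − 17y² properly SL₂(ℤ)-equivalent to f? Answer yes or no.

D₁ = 21, D₂ = 21
river cycle of f (length 2): (-3, 3, 1), (1, 3, -3)
river cycle of g (length 2): (-3, 3, 1), (1, 3, -3)
cycles coincide ⇒ equivalent

yes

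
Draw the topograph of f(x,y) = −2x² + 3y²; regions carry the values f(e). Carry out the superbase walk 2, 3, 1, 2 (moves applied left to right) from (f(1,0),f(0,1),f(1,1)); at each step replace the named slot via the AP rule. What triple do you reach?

start (-2,3,1) = (f(1,0),f(0,1),f(1,1))
replace slot 2: 2·((-2)+1) − 3 = -5 → (-2,-5,1)
replace slot 3: 2·((-2)+(-5)) − 1 = -15 → (-2,-5,-15)
replace slot 1: 2·((-5)+(-15)) − (-2) = -38 → (-38,-5,-15)
replace slot 2: 2·((-38)+(-15)) − (-5) = -101 → (-38,-101,-15)

-38,-101,-15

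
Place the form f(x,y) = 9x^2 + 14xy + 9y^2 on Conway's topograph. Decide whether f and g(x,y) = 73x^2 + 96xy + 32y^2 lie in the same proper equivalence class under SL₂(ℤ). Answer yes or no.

D₁ = -128, D₂ = -128
f: translate: b→-4 (≡14 mod 18), so (9,14,9)→(9,-4,4)
f: flip: (9,-4,4)→(4,4,9)
f: reduced (well bottom): (4,4,9) with a≤c, −a<b≤a
g: translate: b→-50 (≡96 mod 146), so (73,96,32)→(73,-50,9)
g: flip: (73,-50,9)→(9,50,73)
g: translate: b→-4 (≡50 mod 18), so (9,50,73)→(9,-4,4)
g: flip: (9,-4,4)→(4,4,9)
g: reduced (well bottom): (4,4,9) with a≤c, −a<b≤a
reduced forms (4, 4, 9) vs (4, 4, 9) ⇒ equivalent

yes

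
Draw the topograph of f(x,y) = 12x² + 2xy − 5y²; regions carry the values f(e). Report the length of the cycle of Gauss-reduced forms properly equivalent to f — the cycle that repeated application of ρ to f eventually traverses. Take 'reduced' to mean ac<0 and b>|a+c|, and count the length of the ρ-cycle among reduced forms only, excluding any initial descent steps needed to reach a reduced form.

D = 244, ⌊√D⌋ = 15
descent: ρ → (-5,8,9)  [lands on river]
river: ρ → (9,10,-4)
river: ρ → (-4,14,3)
river: ρ → (3,10,-12)
river: ρ → (-12,14,1)
river: ρ → (1,14,-12)
river: ρ → (-12,10,3)
river: ρ → (3,14,-4)
river: ρ → (-4,10,9)
river: ρ → (9,8,-5)
river: ρ → (-5,12,5)
river: ρ → (5,8,-9)
river: ρ → (-9,10,4)
river: ρ → (4,14,-3)
river: ρ → (-3,10,12)
river: ρ → (12,14,-1)
river: ρ → (-1,14,12)
river: ρ → (12,10,-3)
river: ρ → (-3,14,4)
river: ρ → (4,10,-9)
river: ρ → (-9,8,5)
river: ρ → (5,12,-5)
ρ-cycle length = 22 (tail of 1 descent step not counted)

22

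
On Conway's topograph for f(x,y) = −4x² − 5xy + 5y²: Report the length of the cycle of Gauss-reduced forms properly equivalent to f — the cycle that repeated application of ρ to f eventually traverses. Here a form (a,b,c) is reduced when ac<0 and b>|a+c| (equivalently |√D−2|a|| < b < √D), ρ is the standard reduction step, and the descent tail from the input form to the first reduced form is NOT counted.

D = 105, ⌊√D⌋ = 10
descent: ρ → (5,5,-4)  [lands on river]
river: ρ → (-4,3,6)
river: ρ → (6,9,-1)
river: ρ → (-1,9,6)
river: ρ → (6,3,-4)
river: ρ → (-4,5,5)
ρ-cycle length = 6 (tail of 1 descent step not counted)

6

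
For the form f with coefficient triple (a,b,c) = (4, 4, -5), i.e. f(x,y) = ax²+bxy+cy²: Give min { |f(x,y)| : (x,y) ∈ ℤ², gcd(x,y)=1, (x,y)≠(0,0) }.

river: ρ → (-5,6,3)
river: ρ → (3,6,-5)
river: ρ → (-5,4,4)
river: ρ → (4,4,-5)
closes: descent 0, river 4
min |a| on river = 3

3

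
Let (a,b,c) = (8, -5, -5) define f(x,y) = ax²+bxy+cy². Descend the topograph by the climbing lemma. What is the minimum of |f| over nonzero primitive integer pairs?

descent: ρ → (-5,5,8)  [lands on river]
river: ρ → (8,11,-2)
river: ρ → (-2,13,2)
river: ρ → (2,11,-8)
river: ρ → (-8,5,5)
river: ρ → (5,5,-8)
river: ρ → (-8,11,2)
river: ρ → (2,13,-2)
river: ρ → (-2,11,8)
river: ρ → (8,5,-5)
closes: descent 1, river 10
min |a| on river = 2

2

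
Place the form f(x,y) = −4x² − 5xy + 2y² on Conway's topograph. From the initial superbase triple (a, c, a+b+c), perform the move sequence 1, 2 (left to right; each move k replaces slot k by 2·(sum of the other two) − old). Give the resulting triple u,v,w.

start (-4,2,-7) = (f(1,0),f(0,1),f(1,1))
replace slot 1: 2·(2+(-7)) − (-4) = -6 → (-6,2,-7)
replace slot 2: 2·((-6)+(-7)) − 2 = -28 → (-6,-28,-7)

-6,-28,-7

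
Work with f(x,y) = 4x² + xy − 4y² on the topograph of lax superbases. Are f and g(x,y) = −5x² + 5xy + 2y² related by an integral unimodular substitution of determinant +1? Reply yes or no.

D₁ = 65, D₂ = 65
river cycle of f (length 6): (-4, 7, 1), (1, 7, -4), (-4, 1, 4), (4, 7, -1), (-1, 7, 4), (4, 1, -4)
river cycle of g (length 6): (2, 7, -2), (-2, 5, 5), (5, 5, -2), (-2, 7, 2), (2, 5, -5), (-5, 5, 2)
cycles differ ⇒ inequivalent

no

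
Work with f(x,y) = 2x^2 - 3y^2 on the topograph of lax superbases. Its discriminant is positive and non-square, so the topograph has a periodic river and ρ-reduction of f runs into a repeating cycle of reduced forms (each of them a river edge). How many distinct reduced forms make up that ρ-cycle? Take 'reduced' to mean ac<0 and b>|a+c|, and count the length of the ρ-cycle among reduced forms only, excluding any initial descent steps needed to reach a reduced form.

D = 24, ⌊√D⌋ = 4
descent: ρ → (-3,0,2)
descent: ρ → (2,4,-1)  [lands on river]
river: ρ → (-1,4,2)
ρ-cycle length = 2 (tail of 2 descent steps not counted)

2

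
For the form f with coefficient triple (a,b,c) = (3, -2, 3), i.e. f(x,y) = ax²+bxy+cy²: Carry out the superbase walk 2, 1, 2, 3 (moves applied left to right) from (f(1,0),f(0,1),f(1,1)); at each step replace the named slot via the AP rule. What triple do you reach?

start (3,3,4) = (f(1,0),f(0,1),f(1,1))
replace slot 2: 2·(3+4) − 3 = 11 → (3,11,4)
replace slot 1: 2·(11+4) − 3 = 27 → (27,11,4)
replace slot 2: 2·(27+4) − 11 = 51 → (27,51,4)
replace slot 3: 2·(27+51) − 4 = 152 → (27,51,152)

27,51,152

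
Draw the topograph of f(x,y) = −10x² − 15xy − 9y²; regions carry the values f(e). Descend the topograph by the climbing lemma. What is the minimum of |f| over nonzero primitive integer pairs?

translate: b→-5 (≡15 mod 20), so (10,15,9)→(10,-5,4)
flip: (10,-5,4)→(4,5,10)
translate: b→-3 (≡5 mod 8), so (4,5,10)→(4,-3,9)
reduced (well bottom): (4,-3,9) with a≤c, −a<b≤a
well minimum |f| = |-4| = 4 (negative-definite)

4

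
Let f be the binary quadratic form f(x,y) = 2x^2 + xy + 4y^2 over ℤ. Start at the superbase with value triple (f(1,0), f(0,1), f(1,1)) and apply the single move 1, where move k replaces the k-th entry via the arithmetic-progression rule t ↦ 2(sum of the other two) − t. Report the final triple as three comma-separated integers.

start (2,4,7) = (f(1,0),f(0,1),f(1,1))
replace slot 1: 2·(4+7) − 2 = 20 → (20,4,7)

20,4,7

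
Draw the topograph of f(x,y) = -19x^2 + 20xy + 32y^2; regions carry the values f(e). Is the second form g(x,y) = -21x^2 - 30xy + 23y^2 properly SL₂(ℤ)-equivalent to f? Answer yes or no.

D₁ = 2832, D₂ = 2832
river cycle of f (length 12): (32, 44, -7), (-7, 40, 44), (44, 48, -3), (-3, 48, 44), (44, 40, -7), (-7, 44, 32), (32, 20, -19), (-19, 18, 33), (33, 48, -4), (-4, 48, 33), … (2 more)
river cycle of g (length 12): (23, 30, -21), (-21, 12, 32), (32, 52, -1), (-1, 52, 32), (32, 12, -21), (-21, 30, 23), (23, 16, -28), (-28, 40, 11), (11, 48, -12), (-12, 48, 11), … (2 more)
cycles differ ⇒ inequivalent

no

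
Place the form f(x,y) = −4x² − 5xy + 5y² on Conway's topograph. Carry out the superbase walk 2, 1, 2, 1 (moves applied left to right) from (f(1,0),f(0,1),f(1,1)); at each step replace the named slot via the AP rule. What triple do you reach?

start (-4,5,-4) = (f(1,0),f(0,1),f(1,1))
replace slot 2: 2·((-4)+(-4)) − 5 = -21 → (-4,-21,-4)
replace slot 1: 2·((-21)+(-4)) − (-4) = -46 → (-46,-21,-4)
replace slot 2: 2·((-46)+(-4)) − (-21) = -79 → (-46,-79,-4)
replace slot 1: 2·((-79)+(-4)) − (-46) = -120 → (-120,-79,-4)

-120,-79,-4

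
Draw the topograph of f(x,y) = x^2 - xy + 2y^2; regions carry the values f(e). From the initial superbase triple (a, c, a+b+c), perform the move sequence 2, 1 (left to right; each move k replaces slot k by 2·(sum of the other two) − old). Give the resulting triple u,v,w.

start (1,2,2) = (f(1,0),f(0,1),f(1,1))
replace slot 2: 2·(1+2) − 2 = 4 → (1,4,2)
replace slot 1: 2·(4+2) − 1 = 11 → (11,4,2)

11,4,2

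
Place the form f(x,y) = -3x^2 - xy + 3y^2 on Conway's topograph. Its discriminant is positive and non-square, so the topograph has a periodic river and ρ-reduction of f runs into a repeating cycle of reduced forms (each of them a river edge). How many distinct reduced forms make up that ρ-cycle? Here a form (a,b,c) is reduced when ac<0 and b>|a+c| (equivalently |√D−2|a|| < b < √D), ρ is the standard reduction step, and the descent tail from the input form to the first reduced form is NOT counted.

D = 37, ⌊√D⌋ = 6
descent: ρ → (3,1,-3)  [lands on river]
river: ρ → (-3,5,1)
river: ρ → (1,5,-3)
river: ρ → (-3,1,3)
river: ρ → (3,5,-1)
river: ρ → (-1,5,3)
ρ-cycle length = 6 (tail of 1 descent step not counted)

6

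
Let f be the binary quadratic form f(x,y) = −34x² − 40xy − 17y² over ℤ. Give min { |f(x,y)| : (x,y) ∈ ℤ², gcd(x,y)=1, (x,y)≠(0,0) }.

translate: b→-28 (≡40 mod 68), so (34,40,17)→(34,-28,11)
flip: (34,-28,11)→(11,28,34)
translate: b→6 (≡28 mod 22), so (11,28,34)→(11,6,17)
reduced (well bottom): (11,6,17) with a≤c, −a<b≤a
well minimum |f| = |-11| = 11 (negative-definite)

11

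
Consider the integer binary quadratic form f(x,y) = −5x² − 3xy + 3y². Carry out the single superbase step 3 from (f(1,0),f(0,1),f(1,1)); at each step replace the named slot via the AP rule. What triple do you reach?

start (-5,3,-5) = (f(1,0),f(0,1),f(1,1))
replace slot 3: 2·((-5)+3) − (-5) = 1 → (-5,3,1)

-5,3,1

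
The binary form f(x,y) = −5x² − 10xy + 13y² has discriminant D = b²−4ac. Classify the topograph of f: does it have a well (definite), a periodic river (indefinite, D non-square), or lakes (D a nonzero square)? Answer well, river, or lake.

D = b²−4ac = (-10)² − 4·(-5)·13 = 360
D > 0 non-square ⇒ indefinite ⇒ periodic river

river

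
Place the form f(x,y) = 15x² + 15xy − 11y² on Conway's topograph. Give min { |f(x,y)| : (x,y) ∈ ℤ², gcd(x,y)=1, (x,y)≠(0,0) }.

river: ρ → (-11,29,1)
river: ρ → (1,29,-11)
river: ρ → (-11,15,15)
river: ρ → (15,15,-11)
closes: descent 0, river 4
min |a| on river = 1

1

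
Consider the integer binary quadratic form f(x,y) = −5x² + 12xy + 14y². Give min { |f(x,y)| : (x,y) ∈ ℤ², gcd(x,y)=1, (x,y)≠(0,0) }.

river: ρ → (14,16,-3)
river: ρ → (-3,20,2)
river: ρ → (2,20,-3)
river: ρ → (-3,16,14)
river: ρ → (14,12,-5)
river: ρ → (-5,18,5)
river: ρ → (5,12,-14)
river: ρ → (-14,16,3)
river: ρ → (3,20,-2)
river: ρ → (-2,20,3)
river: ρ → (3,16,-14)
river: ρ → (-14,12,5)
river: ρ → (5,18,-5)
river: ρ → (-5,12,14)
closes: descent 0, river 14
min |a| on river = 2

2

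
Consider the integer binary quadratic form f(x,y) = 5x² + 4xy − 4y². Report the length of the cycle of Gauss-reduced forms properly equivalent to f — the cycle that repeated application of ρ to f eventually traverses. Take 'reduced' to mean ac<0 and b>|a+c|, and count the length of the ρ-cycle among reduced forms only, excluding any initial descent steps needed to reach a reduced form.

D = 96, ⌊√D⌋ = 9
river: ρ → (-4,4,5)
river: ρ → (5,6,-3)
river: ρ → (-3,6,5)
river: ρ → (5,4,-4)
ρ-cycle length = 4 (tail of 0 descent steps not counted)

4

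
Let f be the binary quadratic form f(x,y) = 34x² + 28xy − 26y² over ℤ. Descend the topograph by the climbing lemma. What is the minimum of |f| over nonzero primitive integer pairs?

river: ρ → (-26,24,36)
river: ρ → (36,48,-14)
river: ρ → (-14,64,4)
river: ρ → (4,64,-14)
river: ρ → (-14,48,36)
river: ρ → (36,24,-26)
river: ρ → (-26,28,34)
river: ρ → (34,40,-20)
river: ρ → (-20,40,34)
river: ρ → (34,28,-26)
closes: descent 0, river 10
min |a| on river = 4

4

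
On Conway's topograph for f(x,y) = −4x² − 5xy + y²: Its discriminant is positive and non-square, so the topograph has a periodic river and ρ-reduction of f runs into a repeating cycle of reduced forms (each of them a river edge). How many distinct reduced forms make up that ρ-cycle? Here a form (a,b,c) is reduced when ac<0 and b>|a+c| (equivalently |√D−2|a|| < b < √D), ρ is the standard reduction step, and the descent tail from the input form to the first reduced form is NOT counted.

D = 41, ⌊√D⌋ = 6
descent: ρ → (1,5,-4)  [lands on river]
river: ρ → (-4,3,2)
river: ρ → (2,5,-2)
river: ρ → (-2,3,4)
river: ρ → (4,5,-1)
river: ρ → (-1,5,4)
river: ρ → (4,3,-2)
river: ρ → (-2,5,2)
river: ρ → (2,3,-4)
river: ρ → (-4,5,1)
ρ-cycle length = 10 (tail of 1 descent step not counted)

10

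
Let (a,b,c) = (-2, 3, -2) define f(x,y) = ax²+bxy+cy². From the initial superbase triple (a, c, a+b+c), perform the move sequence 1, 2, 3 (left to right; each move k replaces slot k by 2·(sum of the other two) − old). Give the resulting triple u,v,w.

start (-2,-2,-1) = (f(1,0),f(0,1),f(1,1))
replace slot 1: 2·((-2)+(-1)) − (-2) = -4 → (-4,-2,-1)
replace slot 2: 2·((-4)+(-1)) − (-2) = -8 → (-4,-8,-1)
replace slot 3: 2·((-4)+(-8)) − (-1) = -23 → (-4,-8,-23)

-4,-8,-23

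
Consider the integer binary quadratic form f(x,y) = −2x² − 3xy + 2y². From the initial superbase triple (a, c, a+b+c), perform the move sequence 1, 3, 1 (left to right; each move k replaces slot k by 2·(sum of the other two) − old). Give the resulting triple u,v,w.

start (-2,2,-3) = (f(1,0),f(0,1),f(1,1))
replace slot 1: 2·(2+(-3)) − (-2) = 0 → (0,2,-3)
replace slot 3: 2·(0+2) − (-3) = 7 → (0,2,7)
replace slot 1: 2·(2+7) − 0 = 18 → (18,2,7)

18,2,7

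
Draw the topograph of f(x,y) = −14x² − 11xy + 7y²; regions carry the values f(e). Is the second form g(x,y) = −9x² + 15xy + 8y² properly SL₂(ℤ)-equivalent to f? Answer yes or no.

D₁ = 513, D₂ = 513
river cycle of f (length 16): (7, 11, -14), (-14, 17, 4), (4, 15, -18), (-18, 21, 1), (1, 21, -18), (-18, 15, 4), (4, 17, -14), (-14, 11, 7), (7, 17, -8), (-8, 15, 9), … (6 more)
river cycle of g (length 16): (8, 17, -7), (-7, 11, 14), (14, 17, -4), (-4, 15, 18), (18, 21, -1), (-1, 21, 18), (18, 15, -4), (-4, 17, 14), (14, 11, -7), (-7, 17, 8), … (6 more)
cycles differ ⇒ inequivalent

no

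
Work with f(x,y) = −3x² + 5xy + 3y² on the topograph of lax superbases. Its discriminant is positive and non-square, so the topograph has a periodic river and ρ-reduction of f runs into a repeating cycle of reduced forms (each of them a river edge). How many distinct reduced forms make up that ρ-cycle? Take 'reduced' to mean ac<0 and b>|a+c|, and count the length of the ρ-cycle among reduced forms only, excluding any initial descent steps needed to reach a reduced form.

D = 61, ⌊√D⌋ = 7
river: ρ → (3,7,-1)
river: ρ → (-1,7,3)
river: ρ → (3,5,-3)
river: ρ → (-3,7,1)
river: ρ → (1,7,-3)
river: ρ → (-3,5,3)
ρ-cycle length = 6 (tail of 0 descent steps not counted)

6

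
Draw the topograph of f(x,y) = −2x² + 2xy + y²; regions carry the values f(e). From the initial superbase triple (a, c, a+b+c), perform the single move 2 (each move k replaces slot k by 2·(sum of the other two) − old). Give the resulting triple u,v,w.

start (-2,1,1) = (f(1,0),f(0,1),f(1,1))
replace slot 2: 2·((-2)+1) − 1 = -3 → (-2,-3,1)

-2,-3,1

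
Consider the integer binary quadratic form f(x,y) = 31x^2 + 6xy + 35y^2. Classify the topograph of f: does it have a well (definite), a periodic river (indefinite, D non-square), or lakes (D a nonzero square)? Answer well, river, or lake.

D = b²−4ac = 6² − 4·31·35 = -4304
D < 0 ⇒ definite ⇒ every region one sign ⇒ single well

well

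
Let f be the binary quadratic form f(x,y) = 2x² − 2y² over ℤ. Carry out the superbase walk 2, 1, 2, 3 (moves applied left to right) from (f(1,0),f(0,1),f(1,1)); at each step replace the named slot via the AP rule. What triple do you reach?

start (2,-2,0) = (f(1,0),f(0,1),f(1,1))
replace slot 2: 2·(2+0) − (-2) = 6 → (2,6,0)
replace slot 1: 2·(6+0) − 2 = 10 → (10,6,0)
replace slot 2: 2·(10+0) − 6 = 14 → (10,14,0)
replace slot 3: 2·(10+14) − 0 = 48 → (10,14,48)

10,14,48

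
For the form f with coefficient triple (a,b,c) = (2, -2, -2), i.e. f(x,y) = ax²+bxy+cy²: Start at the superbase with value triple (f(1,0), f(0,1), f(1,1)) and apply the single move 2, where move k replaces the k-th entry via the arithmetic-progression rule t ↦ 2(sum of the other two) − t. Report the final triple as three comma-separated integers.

start (2,-2,-2) = (f(1,0),f(0,1),f(1,1))
replace slot 2: 2·(2+(-2)) − (-2) = 2 → (2,2,-2)

2,2,-2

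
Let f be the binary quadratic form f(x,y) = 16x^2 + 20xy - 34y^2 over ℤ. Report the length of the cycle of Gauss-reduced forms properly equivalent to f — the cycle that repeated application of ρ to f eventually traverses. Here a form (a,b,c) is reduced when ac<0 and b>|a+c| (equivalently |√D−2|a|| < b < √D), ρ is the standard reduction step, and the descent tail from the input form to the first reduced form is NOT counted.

D = 2576, ⌊√D⌋ = 50
river: ρ → (-34,48,2)
river: ρ → (2,48,-34)
river: ρ → (-34,20,16)
river: ρ → (16,44,-10)
river: ρ → (-10,36,32)
river: ρ → (32,28,-14)
river: ρ → (-14,28,32)
river: ρ → (32,36,-10)
river: ρ → (-10,44,16)
river: ρ → (16,20,-34)
ρ-cycle length = 10 (tail of 0 descent steps not counted)

10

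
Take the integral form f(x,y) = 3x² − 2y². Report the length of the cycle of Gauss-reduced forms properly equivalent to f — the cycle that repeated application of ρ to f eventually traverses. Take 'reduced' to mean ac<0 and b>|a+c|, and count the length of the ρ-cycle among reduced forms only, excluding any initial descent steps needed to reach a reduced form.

D = 24, ⌊√D⌋ = 4
descent: ρ → (-2,4,1)  [lands on river]
river: ρ → (1,4,-2)
ρ-cycle length = 2 (tail of 1 descent step not counted)

2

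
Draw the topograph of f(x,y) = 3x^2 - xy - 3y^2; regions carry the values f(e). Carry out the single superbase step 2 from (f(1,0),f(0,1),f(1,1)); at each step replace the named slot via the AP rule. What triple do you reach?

start (3,-3,-1) = (f(1,0),f(0,1),f(1,1))
replace slot 2: 2·(3+(-1)) − (-3) = 7 → (3,7,-1)

3,7,-1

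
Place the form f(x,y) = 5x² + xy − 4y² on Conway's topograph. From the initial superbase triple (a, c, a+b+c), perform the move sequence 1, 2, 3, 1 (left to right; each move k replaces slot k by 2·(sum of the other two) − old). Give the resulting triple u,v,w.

start (5,-4,2) = (f(1,0),f(0,1),f(1,1))
replace slot 1: 2·((-4)+2) − 5 = -9 → (-9,-4,2)
replace slot 2: 2·((-9)+2) − (-4) = -10 → (-9,-10,2)
replace slot 3: 2·((-9)+(-10)) − 2 = -40 → (-9,-10,-40)
replace slot 1: 2·((-10)+(-40)) − (-9) = -91 → (-91,-10,-40)

-91,-10,-40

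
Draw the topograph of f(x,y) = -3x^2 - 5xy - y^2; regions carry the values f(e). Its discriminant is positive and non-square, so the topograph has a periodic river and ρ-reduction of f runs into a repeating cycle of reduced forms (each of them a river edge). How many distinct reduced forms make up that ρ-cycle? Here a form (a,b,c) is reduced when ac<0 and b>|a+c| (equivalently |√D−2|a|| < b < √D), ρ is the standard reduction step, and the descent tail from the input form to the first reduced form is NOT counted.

D = 13, ⌊√D⌋ = 3
descent: ρ → (-1,3,1)  [lands on river]
river: ρ → (1,3,-1)
ρ-cycle length = 2 (tail of 1 descent step not counted)

2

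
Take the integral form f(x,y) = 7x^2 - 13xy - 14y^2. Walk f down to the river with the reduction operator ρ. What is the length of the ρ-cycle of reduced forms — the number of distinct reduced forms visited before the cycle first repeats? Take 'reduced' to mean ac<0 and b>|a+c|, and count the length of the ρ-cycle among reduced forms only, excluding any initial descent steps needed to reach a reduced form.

D = 561, ⌊√D⌋ = 23
descent: ρ → (-14,13,7)  [lands on river]
river: ρ → (7,15,-12)
river: ρ → (-12,9,10)
river: ρ → (10,11,-11)
river: ρ → (-11,11,10)
river: ρ → (10,9,-12)
river: ρ → (-12,15,7)
river: ρ → (7,13,-14)
river: ρ → (-14,15,6)
river: ρ → (6,21,-5)
river: ρ → (-5,19,10)
river: ρ → (10,21,-3)
river: ρ → (-3,21,10)
river: ρ → (10,19,-5)
river: ρ → (-5,21,6)
river: ρ → (6,15,-14)
ρ-cycle length = 16 (tail of 1 descent step not counted)

16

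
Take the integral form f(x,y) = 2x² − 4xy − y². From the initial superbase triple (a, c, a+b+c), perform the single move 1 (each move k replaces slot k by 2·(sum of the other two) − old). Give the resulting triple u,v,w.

start (2,-1,-3) = (f(1,0),f(0,1),f(1,1))
replace slot 1: 2·((-1)+(-3)) − 2 = -10 → (-10,-1,-3)

-10,-1,-3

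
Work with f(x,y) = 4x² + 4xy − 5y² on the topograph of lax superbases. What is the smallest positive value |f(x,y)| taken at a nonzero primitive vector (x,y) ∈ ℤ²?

river: ρ → (-5,6,3)
river: ρ → (3,6,-5)
river: ρ → (-5,4,4)
river: ρ → (4,4,-5)
closes: descent 0, river 4
min |a| on river = 3

3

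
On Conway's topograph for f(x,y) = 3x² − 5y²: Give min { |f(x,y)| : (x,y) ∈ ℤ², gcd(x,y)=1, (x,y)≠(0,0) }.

descent: ρ → (-5,0,3)
descent: ρ → (3,6,-2)  [lands on river]
river: ρ → (-2,6,3)
closes: descent 2, river 2
min |a| on river = 2

2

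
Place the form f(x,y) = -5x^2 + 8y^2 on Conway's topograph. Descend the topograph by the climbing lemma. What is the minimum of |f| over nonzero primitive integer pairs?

descent: ρ → (8,0,-5)
descent: ρ → (-5,10,3)  [lands on river]
river: ρ → (3,8,-8)
river: ρ → (-8,8,3)
river: ρ → (3,10,-5)
closes: descent 2, river 4
min |a| on river = 3

3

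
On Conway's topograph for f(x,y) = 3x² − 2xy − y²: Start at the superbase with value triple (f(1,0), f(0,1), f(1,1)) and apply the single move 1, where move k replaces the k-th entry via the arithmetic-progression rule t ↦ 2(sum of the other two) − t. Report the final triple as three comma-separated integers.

start (3,-1,0) = (f(1,0),f(0,1),f(1,1))
replace slot 1: 2·((-1)+0) − 3 = -5 → (-5,-1,0)

-5,-1,0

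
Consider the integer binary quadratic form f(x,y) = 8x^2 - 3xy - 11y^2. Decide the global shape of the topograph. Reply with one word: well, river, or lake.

D = b²−4ac = (-3)² − 4·8·(-11) = 361
D = 19² is a perfect square ⇒ form factors over ℤ ⇒ lakes

lake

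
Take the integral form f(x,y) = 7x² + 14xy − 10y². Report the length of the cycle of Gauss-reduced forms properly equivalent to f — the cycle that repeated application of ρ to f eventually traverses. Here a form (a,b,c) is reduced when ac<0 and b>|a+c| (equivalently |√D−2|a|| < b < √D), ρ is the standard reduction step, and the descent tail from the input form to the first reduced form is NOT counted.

D = 476, ⌊√D⌋ = 21
river: ρ → (-10,6,11)
river: ρ → (11,16,-5)
river: ρ → (-5,14,14)
river: ρ → (14,14,-5)
river: ρ → (-5,16,11)
river: ρ → (11,6,-10)
river: ρ → (-10,14,7)
river: ρ → (7,14,-10)
ρ-cycle length = 8 (tail of 0 descent steps not counted)

8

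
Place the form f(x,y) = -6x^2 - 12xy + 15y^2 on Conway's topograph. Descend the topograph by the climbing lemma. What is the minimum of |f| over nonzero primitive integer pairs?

descent: ρ → (15,12,-6)  [lands on river]
river: ρ → (-6,12,15)
river: ρ → (15,18,-3)
river: ρ → (-3,18,15)
closes: descent 1, river 4
min |a| on river = 3

3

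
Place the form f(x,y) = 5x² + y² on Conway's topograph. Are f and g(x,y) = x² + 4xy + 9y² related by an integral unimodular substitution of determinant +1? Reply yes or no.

D₁ = -20, D₂ = -20
f: flip: (5,0,1)→(1,0,5)
f: reduced (well bottom): (1,0,5) with a≤c, −a<b≤a
g: translate: b→0 (≡4 mod 2), so (1,4,9)→(1,0,5)
g: reduced (well bottom): (1,0,5) with a≤c, −a<b≤a
reduced forms (1, 0, 5) vs (1, 0, 5) ⇒ equivalent

yes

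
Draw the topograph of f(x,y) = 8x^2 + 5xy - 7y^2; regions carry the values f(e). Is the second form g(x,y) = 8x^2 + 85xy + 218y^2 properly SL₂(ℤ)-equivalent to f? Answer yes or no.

D₁ = 249, D₂ = 249
river cycle of f (length 16): (-7, 9, 6), (6, 15, -1), (-1, 15, 6), (6, 9, -7), (-7, 5, 8), (8, 11, -4), (-4, 13, 5), (5, 7, -10), (-10, 13, 2), (2, 15, -3), … (6 more)
river cycle of g (length 16): (8, 5, -7), (-7, 9, 6), (6, 15, -1), (-1, 15, 6), (6, 9, -7), (-7, 5, 8), (8, 11, -4), (-4, 13, 5), (5, 7, -10), (-10, 13, 2), … (6 more)
cycles coincide ⇒ equivalent

yes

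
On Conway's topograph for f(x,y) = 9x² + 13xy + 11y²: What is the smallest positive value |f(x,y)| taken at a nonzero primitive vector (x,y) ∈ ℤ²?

translate: b→-5 (≡13 mod 18), so (9,13,11)→(9,-5,7)
flip: (9,-5,7)→(7,5,9)
reduced (well bottom): (7,5,9) with a≤c, −a<b≤a
well minimum = a = 7

7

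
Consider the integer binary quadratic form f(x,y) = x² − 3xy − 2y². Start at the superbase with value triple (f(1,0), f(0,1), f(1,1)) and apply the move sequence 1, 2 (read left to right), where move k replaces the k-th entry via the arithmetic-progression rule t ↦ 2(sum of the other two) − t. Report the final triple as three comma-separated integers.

start (1,-2,-4) = (f(1,0),f(0,1),f(1,1))
replace slot 1: 2·((-2)+(-4)) − 1 = -13 → (-13,-2,-4)
replace slot 2: 2·((-13)+(-4)) − (-2) = -32 → (-13,-32,-4)

-13,-32,-4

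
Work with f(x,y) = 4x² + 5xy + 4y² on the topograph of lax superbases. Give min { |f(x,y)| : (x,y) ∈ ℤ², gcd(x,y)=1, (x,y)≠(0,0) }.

translate: b→-3 (≡5 mod 8), so (4,5,4)→(4,-3,3)
flip: (4,-3,3)→(3,3,4)
reduced (well bottom): (3,3,4) with a≤c, −a<b≤a
well minimum = a = 3

3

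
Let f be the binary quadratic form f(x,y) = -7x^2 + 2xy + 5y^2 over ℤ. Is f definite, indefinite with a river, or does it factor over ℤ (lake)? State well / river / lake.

D = b²−4ac = 2² − 4·(-7)·5 = 144
D = 12² is a perfect square ⇒ form factors over ℤ ⇒ lakes

lake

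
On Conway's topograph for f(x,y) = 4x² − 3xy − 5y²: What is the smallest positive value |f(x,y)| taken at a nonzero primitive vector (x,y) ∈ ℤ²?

descent: ρ → (-5,3,4)  [lands on river]
river: ρ → (4,5,-4)
river: ρ → (-4,3,5)
river: ρ → (5,7,-2)
river: ρ → (-2,9,1)
river: ρ → (1,9,-2)
river: ρ → (-2,7,5)
river: ρ → (5,3,-4)
river: ρ → (-4,5,4)
river: ρ → (4,3,-5)
river: ρ → (-5,7,2)
river: ρ → (2,9,-1)
river: ρ → (-1,9,2)
river: ρ → (2,7,-5)
closes: descent 1, river 14
min |a| on river = 1

1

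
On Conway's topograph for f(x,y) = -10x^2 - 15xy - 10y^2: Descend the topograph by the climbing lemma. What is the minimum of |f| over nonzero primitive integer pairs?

translate: b→-5 (≡15 mod 20), so (10,15,10)→(10,-5,5)
flip: (10,-5,5)→(5,5,10)
reduced (well bottom): (5,5,10) with a≤c, −a<b≤a
well minimum |f| = |-5| = 5 (negative-definite)

5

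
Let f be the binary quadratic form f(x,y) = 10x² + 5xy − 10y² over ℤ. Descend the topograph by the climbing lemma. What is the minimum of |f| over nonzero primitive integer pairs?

river: ρ → (-10,15,5)
river: ρ → (5,15,-10)
river: ρ → (-10,5,10)
river: ρ → (10,15,-5)
river: ρ → (-5,15,10)
river: ρ → (10,5,-10)
closes: descent 0, river 6
min |a| on river = 5

5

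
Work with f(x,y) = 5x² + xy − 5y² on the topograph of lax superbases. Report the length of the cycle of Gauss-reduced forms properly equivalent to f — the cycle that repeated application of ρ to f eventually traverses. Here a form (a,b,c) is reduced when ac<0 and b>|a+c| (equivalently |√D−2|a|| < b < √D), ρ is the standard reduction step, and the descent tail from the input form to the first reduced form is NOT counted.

D = 101, ⌊√D⌋ = 10
river: ρ → (-5,9,1)
river: ρ → (1,9,-5)
river: ρ → (-5,1,5)
river: ρ → (5,9,-1)
river: ρ → (-1,9,5)
river: ρ → (5,1,-5)
ρ-cycle length = 6 (tail of 0 descent steps not counted)

6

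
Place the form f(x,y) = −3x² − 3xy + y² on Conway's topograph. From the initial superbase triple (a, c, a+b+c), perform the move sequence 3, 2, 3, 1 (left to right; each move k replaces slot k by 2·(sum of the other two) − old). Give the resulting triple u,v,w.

start (-3,1,-5) = (f(1,0),f(0,1),f(1,1))
replace slot 3: 2·((-3)+1) − (-5) = 1 → (-3,1,1)
replace slot 2: 2·((-3)+1) − 1 = -5 → (-3,-5,1)
replace slot 3: 2·((-3)+(-5)) − 1 = -17 → (-3,-5,-17)
replace slot 1: 2·((-5)+(-17)) − (-3) = -41 → (-41,-5,-17)

-41,-5,-17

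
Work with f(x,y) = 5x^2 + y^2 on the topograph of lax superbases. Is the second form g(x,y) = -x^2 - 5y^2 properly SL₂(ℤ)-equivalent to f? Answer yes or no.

D₁ = -20, D₂ = -20
f: flip: (5,0,1)→(1,0,5)
f: reduced (well bottom): (1,0,5) with a≤c, −a<b≤a
g is negative-definite; reduce −g:
−g: reduced (well bottom): (1,0,5) with a≤c, −a<b≤a
flip sign back: reduced form of g is (-1,0,-5)
reduced forms (1, 0, 5) vs (-1, 0, -5) ⇒ inequivalent

no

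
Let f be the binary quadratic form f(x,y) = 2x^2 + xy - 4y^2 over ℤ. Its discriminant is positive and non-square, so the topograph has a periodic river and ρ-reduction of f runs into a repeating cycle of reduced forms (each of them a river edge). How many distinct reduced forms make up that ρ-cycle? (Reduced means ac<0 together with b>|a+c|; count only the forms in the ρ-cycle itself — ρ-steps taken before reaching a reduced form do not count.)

D = 33, ⌊√D⌋ = 5
descent: ρ → (-4,-1,2)
descent: ρ → (2,5,-1)  [lands on river]
river: ρ → (-1,5,2)
river: ρ → (2,3,-3)
river: ρ → (-3,3,2)
ρ-cycle length = 4 (tail of 2 descent steps not counted)

4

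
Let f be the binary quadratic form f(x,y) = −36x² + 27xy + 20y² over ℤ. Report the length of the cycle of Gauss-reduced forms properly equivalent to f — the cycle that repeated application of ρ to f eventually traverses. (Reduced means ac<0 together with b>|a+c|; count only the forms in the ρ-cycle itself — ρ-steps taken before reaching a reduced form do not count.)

D = 3609, ⌊√D⌋ = 60
river: ρ → (20,53,-10)
river: ρ → (-10,47,35)
river: ρ → (35,23,-22)
river: ρ → (-22,21,36)
river: ρ → (36,51,-7)
river: ρ → (-7,47,50)
river: ρ → (50,53,-4)
river: ρ → (-4,59,8)
river: ρ → (8,53,-25)
river: ρ → (-25,47,14)
river: ρ → (14,37,-40)
river: ρ → (-40,43,11)
river: ρ → (11,45,-36)
river: ρ → (-36,27,20)
ρ-cycle length = 14 (tail of 0 descent steps not counted)

14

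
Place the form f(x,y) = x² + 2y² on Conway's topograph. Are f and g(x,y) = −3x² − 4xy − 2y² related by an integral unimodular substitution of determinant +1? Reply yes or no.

D₁ = -8, D₂ = -8
f: reduced (well bottom): (1,0,2) with a≤c, −a<b≤a
g is negative-definite; reduce −g:
−g: translate: b→-2 (≡4 mod 6), so (3,4,2)→(3,-2,1)
−g: flip: (3,-2,1)→(1,2,3)
−g: translate: b→0 (≡2 mod 2), so (1,2,3)→(1,0,2)
−g: reduced (well bottom): (1,0,2) with a≤c, −a<b≤a
flip sign back: reduced form of g is (-1,0,-2)
reduced forms (1, 0, 2) vs (-1, 0, -2) ⇒ inequivalent

no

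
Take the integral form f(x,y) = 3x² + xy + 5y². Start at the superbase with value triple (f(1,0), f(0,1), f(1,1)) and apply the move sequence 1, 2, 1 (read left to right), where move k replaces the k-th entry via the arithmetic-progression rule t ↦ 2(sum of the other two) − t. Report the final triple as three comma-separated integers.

start (3,5,9) = (f(1,0),f(0,1),f(1,1))
replace slot 1: 2·(5+9) − 3 = 25 → (25,5,9)
replace slot 2: 2·(25+9) − 5 = 63 → (25,63,9)
replace slot 1: 2·(63+9) − 25 = 119 → (119,63,9)

119,63,9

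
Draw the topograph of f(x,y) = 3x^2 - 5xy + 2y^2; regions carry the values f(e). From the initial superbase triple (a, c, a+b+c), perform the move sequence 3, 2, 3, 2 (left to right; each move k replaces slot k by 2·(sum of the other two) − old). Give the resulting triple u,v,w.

start (3,2,0) = (f(1,0),f(0,1),f(1,1))
replace slot 3: 2·(3+2) − 0 = 10 → (3,2,10)
replace slot 2: 2·(3+10) − 2 = 24 → (3,24,10)
replace slot 3: 2·(3+24) − 10 = 44 → (3,24,44)
replace slot 2: 2·(3+44) − 24 = 70 → (3,70,44)

3,70,44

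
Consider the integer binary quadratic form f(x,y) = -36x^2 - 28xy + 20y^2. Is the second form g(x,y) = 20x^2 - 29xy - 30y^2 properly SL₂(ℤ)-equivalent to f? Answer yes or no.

D₁ = 3664, D₂ = 3241
discriminants differ ⇒ not SL₂(ℤ)-equivalent

no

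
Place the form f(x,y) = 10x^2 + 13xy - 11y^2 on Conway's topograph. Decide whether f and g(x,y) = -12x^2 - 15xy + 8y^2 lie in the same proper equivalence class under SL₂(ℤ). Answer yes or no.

D₁ = 609, D₂ = 609
river cycle of f (length 16): (-11, 9, 12), (12, 15, -8), (-8, 17, 10), (10, 23, -2), (-2, 21, 21), (21, 21, -2), (-2, 23, 10), (10, 17, -8), (-8, 15, 12), (12, 9, -11), … (6 more)
river cycle of g (length 16): (8, 15, -12), (-12, 9, 11), (11, 13, -10), (-10, 7, 14), (14, 21, -3), (-3, 21, 14), (14, 7, -10), (-10, 13, 11), (11, 9, -12), (-12, 15, 8), … (6 more)
cycles differ ⇒ inequivalent

no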